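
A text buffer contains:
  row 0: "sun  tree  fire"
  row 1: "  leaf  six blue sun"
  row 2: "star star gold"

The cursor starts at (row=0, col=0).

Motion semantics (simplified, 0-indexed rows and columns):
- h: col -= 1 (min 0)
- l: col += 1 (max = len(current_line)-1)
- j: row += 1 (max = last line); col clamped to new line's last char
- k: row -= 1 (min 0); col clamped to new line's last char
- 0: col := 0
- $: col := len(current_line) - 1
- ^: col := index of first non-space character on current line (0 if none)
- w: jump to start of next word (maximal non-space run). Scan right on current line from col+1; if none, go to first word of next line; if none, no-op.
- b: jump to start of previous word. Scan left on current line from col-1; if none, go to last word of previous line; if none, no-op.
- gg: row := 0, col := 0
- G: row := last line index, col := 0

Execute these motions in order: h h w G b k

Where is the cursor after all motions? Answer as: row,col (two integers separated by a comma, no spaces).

After 1 (h): row=0 col=0 char='s'
After 2 (h): row=0 col=0 char='s'
After 3 (w): row=0 col=5 char='t'
After 4 (G): row=2 col=0 char='s'
After 5 (b): row=1 col=17 char='s'
After 6 (k): row=0 col=14 char='e'

Answer: 0,14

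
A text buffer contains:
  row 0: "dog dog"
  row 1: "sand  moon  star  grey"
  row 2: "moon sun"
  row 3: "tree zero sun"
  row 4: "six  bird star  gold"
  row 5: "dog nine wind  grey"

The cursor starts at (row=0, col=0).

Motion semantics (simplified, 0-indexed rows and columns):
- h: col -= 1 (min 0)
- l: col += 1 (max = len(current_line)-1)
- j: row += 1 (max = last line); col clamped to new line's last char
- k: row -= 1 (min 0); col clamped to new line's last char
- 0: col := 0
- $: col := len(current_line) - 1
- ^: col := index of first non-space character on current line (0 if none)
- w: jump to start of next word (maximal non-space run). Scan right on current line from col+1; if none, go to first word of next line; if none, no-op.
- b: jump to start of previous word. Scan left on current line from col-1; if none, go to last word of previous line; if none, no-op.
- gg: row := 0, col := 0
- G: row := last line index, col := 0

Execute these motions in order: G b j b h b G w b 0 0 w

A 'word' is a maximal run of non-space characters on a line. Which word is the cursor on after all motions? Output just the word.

Answer: nine

Derivation:
After 1 (G): row=5 col=0 char='d'
After 2 (b): row=4 col=16 char='g'
After 3 (j): row=5 col=16 char='r'
After 4 (b): row=5 col=15 char='g'
After 5 (h): row=5 col=14 char='_'
After 6 (b): row=5 col=9 char='w'
After 7 (G): row=5 col=0 char='d'
After 8 (w): row=5 col=4 char='n'
After 9 (b): row=5 col=0 char='d'
After 10 (0): row=5 col=0 char='d'
After 11 (0): row=5 col=0 char='d'
After 12 (w): row=5 col=4 char='n'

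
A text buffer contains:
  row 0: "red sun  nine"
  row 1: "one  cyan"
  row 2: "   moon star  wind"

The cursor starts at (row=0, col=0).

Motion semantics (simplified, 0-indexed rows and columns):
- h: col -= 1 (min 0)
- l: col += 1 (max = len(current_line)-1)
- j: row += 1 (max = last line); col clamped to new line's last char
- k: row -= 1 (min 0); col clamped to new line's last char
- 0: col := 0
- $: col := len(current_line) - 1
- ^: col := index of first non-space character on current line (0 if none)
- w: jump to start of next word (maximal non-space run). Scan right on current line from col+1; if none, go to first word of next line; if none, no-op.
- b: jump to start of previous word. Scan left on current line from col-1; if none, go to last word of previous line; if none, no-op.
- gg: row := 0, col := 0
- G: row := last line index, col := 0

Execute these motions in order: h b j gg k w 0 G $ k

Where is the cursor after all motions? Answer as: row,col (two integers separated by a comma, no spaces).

After 1 (h): row=0 col=0 char='r'
After 2 (b): row=0 col=0 char='r'
After 3 (j): row=1 col=0 char='o'
After 4 (gg): row=0 col=0 char='r'
After 5 (k): row=0 col=0 char='r'
After 6 (w): row=0 col=4 char='s'
After 7 (0): row=0 col=0 char='r'
After 8 (G): row=2 col=0 char='_'
After 9 ($): row=2 col=17 char='d'
After 10 (k): row=1 col=8 char='n'

Answer: 1,8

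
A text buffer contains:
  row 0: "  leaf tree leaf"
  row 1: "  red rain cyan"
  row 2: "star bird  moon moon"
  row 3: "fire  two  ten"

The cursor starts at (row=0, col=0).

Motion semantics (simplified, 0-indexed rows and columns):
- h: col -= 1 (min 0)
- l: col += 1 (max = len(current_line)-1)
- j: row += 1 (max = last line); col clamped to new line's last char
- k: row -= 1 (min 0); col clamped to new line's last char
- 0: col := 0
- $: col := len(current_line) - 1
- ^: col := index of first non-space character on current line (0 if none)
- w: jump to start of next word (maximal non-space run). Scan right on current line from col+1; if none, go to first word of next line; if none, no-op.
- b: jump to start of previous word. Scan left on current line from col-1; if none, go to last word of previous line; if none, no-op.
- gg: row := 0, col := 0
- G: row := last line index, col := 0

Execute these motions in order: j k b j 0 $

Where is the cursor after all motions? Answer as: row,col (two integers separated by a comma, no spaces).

Answer: 1,14

Derivation:
After 1 (j): row=1 col=0 char='_'
After 2 (k): row=0 col=0 char='_'
After 3 (b): row=0 col=0 char='_'
After 4 (j): row=1 col=0 char='_'
After 5 (0): row=1 col=0 char='_'
After 6 ($): row=1 col=14 char='n'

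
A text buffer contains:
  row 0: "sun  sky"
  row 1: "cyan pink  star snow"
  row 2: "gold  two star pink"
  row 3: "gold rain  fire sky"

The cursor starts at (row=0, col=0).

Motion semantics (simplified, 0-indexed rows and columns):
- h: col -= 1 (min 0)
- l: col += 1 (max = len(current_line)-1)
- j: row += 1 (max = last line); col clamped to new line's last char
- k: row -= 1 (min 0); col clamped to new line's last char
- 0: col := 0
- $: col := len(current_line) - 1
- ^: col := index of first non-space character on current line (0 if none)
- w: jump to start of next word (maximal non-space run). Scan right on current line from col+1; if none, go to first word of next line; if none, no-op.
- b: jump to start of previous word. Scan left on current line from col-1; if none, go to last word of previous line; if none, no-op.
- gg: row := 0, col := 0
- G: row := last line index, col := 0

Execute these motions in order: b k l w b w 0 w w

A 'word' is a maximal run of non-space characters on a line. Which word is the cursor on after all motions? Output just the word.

Answer: cyan

Derivation:
After 1 (b): row=0 col=0 char='s'
After 2 (k): row=0 col=0 char='s'
After 3 (l): row=0 col=1 char='u'
After 4 (w): row=0 col=5 char='s'
After 5 (b): row=0 col=0 char='s'
After 6 (w): row=0 col=5 char='s'
After 7 (0): row=0 col=0 char='s'
After 8 (w): row=0 col=5 char='s'
After 9 (w): row=1 col=0 char='c'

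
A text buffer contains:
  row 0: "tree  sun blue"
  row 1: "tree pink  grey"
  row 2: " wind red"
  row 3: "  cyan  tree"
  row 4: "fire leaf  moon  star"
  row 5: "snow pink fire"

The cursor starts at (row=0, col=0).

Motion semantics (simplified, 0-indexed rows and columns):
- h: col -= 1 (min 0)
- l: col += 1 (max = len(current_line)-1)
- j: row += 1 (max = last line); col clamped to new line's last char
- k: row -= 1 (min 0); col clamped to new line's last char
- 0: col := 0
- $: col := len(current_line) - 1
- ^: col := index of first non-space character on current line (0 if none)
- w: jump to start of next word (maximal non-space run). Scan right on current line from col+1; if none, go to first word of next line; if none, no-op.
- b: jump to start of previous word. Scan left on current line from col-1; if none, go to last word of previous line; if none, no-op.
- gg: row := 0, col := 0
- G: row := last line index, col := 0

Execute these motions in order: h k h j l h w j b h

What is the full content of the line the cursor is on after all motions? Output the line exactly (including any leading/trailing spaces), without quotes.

Answer:  wind red

Derivation:
After 1 (h): row=0 col=0 char='t'
After 2 (k): row=0 col=0 char='t'
After 3 (h): row=0 col=0 char='t'
After 4 (j): row=1 col=0 char='t'
After 5 (l): row=1 col=1 char='r'
After 6 (h): row=1 col=0 char='t'
After 7 (w): row=1 col=5 char='p'
After 8 (j): row=2 col=5 char='_'
After 9 (b): row=2 col=1 char='w'
After 10 (h): row=2 col=0 char='_'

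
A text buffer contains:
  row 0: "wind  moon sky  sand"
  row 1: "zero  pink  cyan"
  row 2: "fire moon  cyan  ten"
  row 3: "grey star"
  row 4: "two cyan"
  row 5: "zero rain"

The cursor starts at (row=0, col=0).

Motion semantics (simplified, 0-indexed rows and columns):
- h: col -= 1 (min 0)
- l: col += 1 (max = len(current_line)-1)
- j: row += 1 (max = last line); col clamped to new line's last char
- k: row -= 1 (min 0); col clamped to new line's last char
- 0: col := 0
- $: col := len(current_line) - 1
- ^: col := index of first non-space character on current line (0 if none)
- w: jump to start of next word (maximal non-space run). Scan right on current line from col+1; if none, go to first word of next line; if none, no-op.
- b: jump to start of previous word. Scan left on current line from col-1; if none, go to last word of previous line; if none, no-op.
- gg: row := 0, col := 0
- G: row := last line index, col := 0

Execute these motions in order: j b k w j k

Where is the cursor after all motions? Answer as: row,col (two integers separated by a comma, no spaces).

After 1 (j): row=1 col=0 char='z'
After 2 (b): row=0 col=16 char='s'
After 3 (k): row=0 col=16 char='s'
After 4 (w): row=1 col=0 char='z'
After 5 (j): row=2 col=0 char='f'
After 6 (k): row=1 col=0 char='z'

Answer: 1,0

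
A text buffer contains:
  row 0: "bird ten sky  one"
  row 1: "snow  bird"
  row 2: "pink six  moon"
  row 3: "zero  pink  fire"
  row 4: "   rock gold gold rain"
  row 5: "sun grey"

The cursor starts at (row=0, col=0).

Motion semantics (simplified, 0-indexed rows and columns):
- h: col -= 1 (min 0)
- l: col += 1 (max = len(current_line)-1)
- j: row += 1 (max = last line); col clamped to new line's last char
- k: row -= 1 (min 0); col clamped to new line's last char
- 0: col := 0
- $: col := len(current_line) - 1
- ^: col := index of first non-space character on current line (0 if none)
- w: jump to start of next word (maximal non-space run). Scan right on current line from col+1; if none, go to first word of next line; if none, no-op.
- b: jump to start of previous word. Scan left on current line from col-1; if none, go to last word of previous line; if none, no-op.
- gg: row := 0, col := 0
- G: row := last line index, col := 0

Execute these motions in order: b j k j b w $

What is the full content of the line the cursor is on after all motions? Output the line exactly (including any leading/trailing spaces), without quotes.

Answer: snow  bird

Derivation:
After 1 (b): row=0 col=0 char='b'
After 2 (j): row=1 col=0 char='s'
After 3 (k): row=0 col=0 char='b'
After 4 (j): row=1 col=0 char='s'
After 5 (b): row=0 col=14 char='o'
After 6 (w): row=1 col=0 char='s'
After 7 ($): row=1 col=9 char='d'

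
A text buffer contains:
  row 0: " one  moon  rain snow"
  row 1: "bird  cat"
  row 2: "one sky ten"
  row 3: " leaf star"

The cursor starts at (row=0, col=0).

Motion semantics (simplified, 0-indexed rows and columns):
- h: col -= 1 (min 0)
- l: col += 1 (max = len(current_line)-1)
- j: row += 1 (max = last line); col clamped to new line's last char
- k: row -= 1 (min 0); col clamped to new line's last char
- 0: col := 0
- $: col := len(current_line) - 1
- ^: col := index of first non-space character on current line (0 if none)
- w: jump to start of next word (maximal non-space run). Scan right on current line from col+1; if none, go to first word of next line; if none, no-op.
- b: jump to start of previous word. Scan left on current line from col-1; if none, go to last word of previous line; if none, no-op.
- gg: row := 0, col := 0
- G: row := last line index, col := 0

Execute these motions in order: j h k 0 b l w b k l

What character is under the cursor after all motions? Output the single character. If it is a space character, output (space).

After 1 (j): row=1 col=0 char='b'
After 2 (h): row=1 col=0 char='b'
After 3 (k): row=0 col=0 char='_'
After 4 (0): row=0 col=0 char='_'
After 5 (b): row=0 col=0 char='_'
After 6 (l): row=0 col=1 char='o'
After 7 (w): row=0 col=6 char='m'
After 8 (b): row=0 col=1 char='o'
After 9 (k): row=0 col=1 char='o'
After 10 (l): row=0 col=2 char='n'

Answer: n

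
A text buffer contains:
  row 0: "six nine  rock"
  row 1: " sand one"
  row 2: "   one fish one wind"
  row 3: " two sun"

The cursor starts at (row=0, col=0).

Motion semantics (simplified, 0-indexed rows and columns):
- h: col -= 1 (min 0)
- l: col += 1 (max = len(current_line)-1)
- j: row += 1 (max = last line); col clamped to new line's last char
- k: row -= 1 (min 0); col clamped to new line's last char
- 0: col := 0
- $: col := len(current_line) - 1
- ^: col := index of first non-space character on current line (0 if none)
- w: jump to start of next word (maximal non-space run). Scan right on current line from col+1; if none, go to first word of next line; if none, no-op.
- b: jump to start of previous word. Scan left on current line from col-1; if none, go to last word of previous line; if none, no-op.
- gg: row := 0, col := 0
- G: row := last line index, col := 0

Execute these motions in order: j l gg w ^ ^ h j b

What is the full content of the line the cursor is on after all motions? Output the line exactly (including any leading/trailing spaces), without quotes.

Answer: six nine  rock

Derivation:
After 1 (j): row=1 col=0 char='_'
After 2 (l): row=1 col=1 char='s'
After 3 (gg): row=0 col=0 char='s'
After 4 (w): row=0 col=4 char='n'
After 5 (^): row=0 col=0 char='s'
After 6 (^): row=0 col=0 char='s'
After 7 (h): row=0 col=0 char='s'
After 8 (j): row=1 col=0 char='_'
After 9 (b): row=0 col=10 char='r'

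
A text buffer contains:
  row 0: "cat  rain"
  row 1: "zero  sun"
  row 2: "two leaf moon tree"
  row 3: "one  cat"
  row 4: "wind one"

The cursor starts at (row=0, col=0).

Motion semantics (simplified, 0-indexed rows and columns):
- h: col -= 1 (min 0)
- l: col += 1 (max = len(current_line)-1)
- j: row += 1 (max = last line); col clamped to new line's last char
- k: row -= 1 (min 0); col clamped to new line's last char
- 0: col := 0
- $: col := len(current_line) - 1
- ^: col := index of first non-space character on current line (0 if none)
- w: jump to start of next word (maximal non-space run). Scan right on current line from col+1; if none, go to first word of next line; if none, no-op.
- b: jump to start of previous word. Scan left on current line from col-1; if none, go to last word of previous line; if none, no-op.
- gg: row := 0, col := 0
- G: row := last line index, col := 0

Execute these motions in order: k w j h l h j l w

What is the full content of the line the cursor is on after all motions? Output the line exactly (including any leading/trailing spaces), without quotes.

After 1 (k): row=0 col=0 char='c'
After 2 (w): row=0 col=5 char='r'
After 3 (j): row=1 col=5 char='_'
After 4 (h): row=1 col=4 char='_'
After 5 (l): row=1 col=5 char='_'
After 6 (h): row=1 col=4 char='_'
After 7 (j): row=2 col=4 char='l'
After 8 (l): row=2 col=5 char='e'
After 9 (w): row=2 col=9 char='m'

Answer: two leaf moon tree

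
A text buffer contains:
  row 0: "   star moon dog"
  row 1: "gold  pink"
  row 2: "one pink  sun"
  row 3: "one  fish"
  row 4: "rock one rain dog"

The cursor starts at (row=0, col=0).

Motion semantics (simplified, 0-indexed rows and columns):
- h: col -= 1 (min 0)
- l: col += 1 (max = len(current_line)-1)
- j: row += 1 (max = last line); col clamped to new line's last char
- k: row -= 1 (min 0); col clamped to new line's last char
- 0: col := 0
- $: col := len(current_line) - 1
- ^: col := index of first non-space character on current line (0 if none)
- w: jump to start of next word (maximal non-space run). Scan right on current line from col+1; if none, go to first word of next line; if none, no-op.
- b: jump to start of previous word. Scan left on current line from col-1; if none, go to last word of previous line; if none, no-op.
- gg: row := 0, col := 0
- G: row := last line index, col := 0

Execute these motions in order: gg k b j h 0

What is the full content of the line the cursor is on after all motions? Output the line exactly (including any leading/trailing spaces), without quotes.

Answer: gold  pink

Derivation:
After 1 (gg): row=0 col=0 char='_'
After 2 (k): row=0 col=0 char='_'
After 3 (b): row=0 col=0 char='_'
After 4 (j): row=1 col=0 char='g'
After 5 (h): row=1 col=0 char='g'
After 6 (0): row=1 col=0 char='g'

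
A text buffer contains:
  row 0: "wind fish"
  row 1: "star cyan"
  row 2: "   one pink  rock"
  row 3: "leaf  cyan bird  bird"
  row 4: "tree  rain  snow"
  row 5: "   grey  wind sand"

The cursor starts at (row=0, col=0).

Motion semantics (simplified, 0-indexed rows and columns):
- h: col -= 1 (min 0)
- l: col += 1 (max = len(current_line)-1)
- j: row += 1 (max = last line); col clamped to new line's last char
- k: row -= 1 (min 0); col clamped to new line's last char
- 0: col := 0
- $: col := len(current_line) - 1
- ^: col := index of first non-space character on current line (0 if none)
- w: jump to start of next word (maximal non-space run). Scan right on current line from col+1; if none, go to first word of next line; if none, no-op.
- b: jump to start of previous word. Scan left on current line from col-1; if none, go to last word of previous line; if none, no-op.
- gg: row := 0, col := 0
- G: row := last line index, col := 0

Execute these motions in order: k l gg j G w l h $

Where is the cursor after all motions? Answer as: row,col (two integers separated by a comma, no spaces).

Answer: 5,17

Derivation:
After 1 (k): row=0 col=0 char='w'
After 2 (l): row=0 col=1 char='i'
After 3 (gg): row=0 col=0 char='w'
After 4 (j): row=1 col=0 char='s'
After 5 (G): row=5 col=0 char='_'
After 6 (w): row=5 col=3 char='g'
After 7 (l): row=5 col=4 char='r'
After 8 (h): row=5 col=3 char='g'
After 9 ($): row=5 col=17 char='d'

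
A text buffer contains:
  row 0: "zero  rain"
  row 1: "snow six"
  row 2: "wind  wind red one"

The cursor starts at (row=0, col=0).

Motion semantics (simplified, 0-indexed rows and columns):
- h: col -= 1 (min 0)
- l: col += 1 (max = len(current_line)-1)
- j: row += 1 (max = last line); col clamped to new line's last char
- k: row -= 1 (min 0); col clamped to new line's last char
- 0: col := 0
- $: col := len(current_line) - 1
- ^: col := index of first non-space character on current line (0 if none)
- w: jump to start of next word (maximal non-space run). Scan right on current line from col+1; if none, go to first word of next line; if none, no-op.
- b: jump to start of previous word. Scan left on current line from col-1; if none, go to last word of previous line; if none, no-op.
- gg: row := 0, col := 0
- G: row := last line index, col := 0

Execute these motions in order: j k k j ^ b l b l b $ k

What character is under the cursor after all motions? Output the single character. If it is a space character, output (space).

Answer: n

Derivation:
After 1 (j): row=1 col=0 char='s'
After 2 (k): row=0 col=0 char='z'
After 3 (k): row=0 col=0 char='z'
After 4 (j): row=1 col=0 char='s'
After 5 (^): row=1 col=0 char='s'
After 6 (b): row=0 col=6 char='r'
After 7 (l): row=0 col=7 char='a'
After 8 (b): row=0 col=6 char='r'
After 9 (l): row=0 col=7 char='a'
After 10 (b): row=0 col=6 char='r'
After 11 ($): row=0 col=9 char='n'
After 12 (k): row=0 col=9 char='n'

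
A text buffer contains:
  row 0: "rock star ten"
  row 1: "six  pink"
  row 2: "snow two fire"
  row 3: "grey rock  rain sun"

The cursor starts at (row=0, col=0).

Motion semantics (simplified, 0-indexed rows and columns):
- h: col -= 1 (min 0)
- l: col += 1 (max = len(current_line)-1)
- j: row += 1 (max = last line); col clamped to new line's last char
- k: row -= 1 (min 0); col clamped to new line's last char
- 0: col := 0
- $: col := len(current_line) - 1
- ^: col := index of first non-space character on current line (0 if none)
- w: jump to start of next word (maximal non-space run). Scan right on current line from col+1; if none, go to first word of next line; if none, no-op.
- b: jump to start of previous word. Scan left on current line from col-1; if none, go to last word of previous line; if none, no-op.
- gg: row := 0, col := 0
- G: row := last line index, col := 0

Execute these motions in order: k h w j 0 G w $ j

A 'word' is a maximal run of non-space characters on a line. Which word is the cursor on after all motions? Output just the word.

After 1 (k): row=0 col=0 char='r'
After 2 (h): row=0 col=0 char='r'
After 3 (w): row=0 col=5 char='s'
After 4 (j): row=1 col=5 char='p'
After 5 (0): row=1 col=0 char='s'
After 6 (G): row=3 col=0 char='g'
After 7 (w): row=3 col=5 char='r'
After 8 ($): row=3 col=18 char='n'
After 9 (j): row=3 col=18 char='n'

Answer: sun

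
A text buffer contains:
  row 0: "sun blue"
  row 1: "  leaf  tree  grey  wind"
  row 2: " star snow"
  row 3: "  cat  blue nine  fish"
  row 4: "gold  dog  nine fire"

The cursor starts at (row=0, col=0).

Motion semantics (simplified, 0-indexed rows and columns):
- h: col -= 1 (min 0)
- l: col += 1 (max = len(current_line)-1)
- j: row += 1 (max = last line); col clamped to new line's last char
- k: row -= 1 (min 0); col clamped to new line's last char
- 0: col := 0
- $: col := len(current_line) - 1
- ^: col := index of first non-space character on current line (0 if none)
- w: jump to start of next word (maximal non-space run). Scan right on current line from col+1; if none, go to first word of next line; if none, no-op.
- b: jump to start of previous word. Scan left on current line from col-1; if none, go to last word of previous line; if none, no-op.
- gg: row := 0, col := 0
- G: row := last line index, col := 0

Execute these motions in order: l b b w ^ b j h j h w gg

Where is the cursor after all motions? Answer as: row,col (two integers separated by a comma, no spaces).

Answer: 0,0

Derivation:
After 1 (l): row=0 col=1 char='u'
After 2 (b): row=0 col=0 char='s'
After 3 (b): row=0 col=0 char='s'
After 4 (w): row=0 col=4 char='b'
After 5 (^): row=0 col=0 char='s'
After 6 (b): row=0 col=0 char='s'
After 7 (j): row=1 col=0 char='_'
After 8 (h): row=1 col=0 char='_'
After 9 (j): row=2 col=0 char='_'
After 10 (h): row=2 col=0 char='_'
After 11 (w): row=2 col=1 char='s'
After 12 (gg): row=0 col=0 char='s'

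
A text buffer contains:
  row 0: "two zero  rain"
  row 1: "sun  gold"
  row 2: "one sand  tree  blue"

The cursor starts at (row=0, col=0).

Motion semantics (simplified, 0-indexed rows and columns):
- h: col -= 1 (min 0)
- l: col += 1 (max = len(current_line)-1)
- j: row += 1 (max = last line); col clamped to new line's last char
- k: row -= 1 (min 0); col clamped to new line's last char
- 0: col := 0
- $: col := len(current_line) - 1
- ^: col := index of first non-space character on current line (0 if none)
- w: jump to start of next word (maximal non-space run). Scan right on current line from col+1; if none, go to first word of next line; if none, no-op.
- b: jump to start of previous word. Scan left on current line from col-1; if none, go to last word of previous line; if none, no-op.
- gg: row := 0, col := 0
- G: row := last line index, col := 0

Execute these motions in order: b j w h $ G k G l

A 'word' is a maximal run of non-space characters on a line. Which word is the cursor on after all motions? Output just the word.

After 1 (b): row=0 col=0 char='t'
After 2 (j): row=1 col=0 char='s'
After 3 (w): row=1 col=5 char='g'
After 4 (h): row=1 col=4 char='_'
After 5 ($): row=1 col=8 char='d'
After 6 (G): row=2 col=0 char='o'
After 7 (k): row=1 col=0 char='s'
After 8 (G): row=2 col=0 char='o'
After 9 (l): row=2 col=1 char='n'

Answer: one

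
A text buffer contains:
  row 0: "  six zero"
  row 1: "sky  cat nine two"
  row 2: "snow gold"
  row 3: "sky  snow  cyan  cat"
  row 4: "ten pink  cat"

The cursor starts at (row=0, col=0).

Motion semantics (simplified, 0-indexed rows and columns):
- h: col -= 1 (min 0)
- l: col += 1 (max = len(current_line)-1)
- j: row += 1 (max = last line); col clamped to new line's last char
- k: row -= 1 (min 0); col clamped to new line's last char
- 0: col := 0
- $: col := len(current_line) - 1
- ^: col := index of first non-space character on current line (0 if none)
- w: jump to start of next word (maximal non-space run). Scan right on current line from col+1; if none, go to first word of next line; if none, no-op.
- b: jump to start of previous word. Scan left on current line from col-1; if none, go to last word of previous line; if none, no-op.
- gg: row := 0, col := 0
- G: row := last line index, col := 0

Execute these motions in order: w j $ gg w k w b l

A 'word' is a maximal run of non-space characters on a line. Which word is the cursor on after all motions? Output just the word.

Answer: six

Derivation:
After 1 (w): row=0 col=2 char='s'
After 2 (j): row=1 col=2 char='y'
After 3 ($): row=1 col=16 char='o'
After 4 (gg): row=0 col=0 char='_'
After 5 (w): row=0 col=2 char='s'
After 6 (k): row=0 col=2 char='s'
After 7 (w): row=0 col=6 char='z'
After 8 (b): row=0 col=2 char='s'
After 9 (l): row=0 col=3 char='i'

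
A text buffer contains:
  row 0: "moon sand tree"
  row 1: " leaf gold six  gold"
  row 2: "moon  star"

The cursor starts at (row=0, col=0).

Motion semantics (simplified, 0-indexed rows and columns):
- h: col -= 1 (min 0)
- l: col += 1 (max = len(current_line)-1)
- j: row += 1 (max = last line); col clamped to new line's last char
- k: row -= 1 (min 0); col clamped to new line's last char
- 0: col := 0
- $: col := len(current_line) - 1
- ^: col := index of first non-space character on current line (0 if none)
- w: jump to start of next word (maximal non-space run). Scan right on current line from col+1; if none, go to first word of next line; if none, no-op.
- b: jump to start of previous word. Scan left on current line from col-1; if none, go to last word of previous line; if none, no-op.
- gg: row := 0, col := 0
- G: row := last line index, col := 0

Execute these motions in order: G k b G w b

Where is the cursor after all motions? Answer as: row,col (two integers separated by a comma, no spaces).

After 1 (G): row=2 col=0 char='m'
After 2 (k): row=1 col=0 char='_'
After 3 (b): row=0 col=10 char='t'
After 4 (G): row=2 col=0 char='m'
After 5 (w): row=2 col=6 char='s'
After 6 (b): row=2 col=0 char='m'

Answer: 2,0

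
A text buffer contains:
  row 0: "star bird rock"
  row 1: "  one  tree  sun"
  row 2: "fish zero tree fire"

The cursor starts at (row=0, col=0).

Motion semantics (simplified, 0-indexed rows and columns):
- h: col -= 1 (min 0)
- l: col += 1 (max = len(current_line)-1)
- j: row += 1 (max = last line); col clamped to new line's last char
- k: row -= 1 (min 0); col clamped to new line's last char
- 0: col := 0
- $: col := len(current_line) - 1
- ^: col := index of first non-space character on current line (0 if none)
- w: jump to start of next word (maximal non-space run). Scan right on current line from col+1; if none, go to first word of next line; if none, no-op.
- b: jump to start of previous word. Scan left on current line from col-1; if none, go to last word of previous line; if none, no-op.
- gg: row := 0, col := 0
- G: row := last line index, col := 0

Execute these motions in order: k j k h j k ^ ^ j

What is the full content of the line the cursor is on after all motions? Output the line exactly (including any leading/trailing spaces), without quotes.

Answer:   one  tree  sun

Derivation:
After 1 (k): row=0 col=0 char='s'
After 2 (j): row=1 col=0 char='_'
After 3 (k): row=0 col=0 char='s'
After 4 (h): row=0 col=0 char='s'
After 5 (j): row=1 col=0 char='_'
After 6 (k): row=0 col=0 char='s'
After 7 (^): row=0 col=0 char='s'
After 8 (^): row=0 col=0 char='s'
After 9 (j): row=1 col=0 char='_'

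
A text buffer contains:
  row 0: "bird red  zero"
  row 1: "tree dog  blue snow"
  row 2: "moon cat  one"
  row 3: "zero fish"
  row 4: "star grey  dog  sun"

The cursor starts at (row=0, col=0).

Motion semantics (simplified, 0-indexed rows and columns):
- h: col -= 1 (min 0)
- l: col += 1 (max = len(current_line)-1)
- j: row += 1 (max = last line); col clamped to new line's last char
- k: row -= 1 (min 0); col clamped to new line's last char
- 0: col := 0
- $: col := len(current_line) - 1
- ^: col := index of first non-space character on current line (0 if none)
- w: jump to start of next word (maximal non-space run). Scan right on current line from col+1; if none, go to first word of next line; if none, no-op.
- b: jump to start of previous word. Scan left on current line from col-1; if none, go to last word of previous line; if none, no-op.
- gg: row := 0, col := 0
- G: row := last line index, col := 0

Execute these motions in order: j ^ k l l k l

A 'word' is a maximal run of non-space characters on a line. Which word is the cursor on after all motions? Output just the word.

After 1 (j): row=1 col=0 char='t'
After 2 (^): row=1 col=0 char='t'
After 3 (k): row=0 col=0 char='b'
After 4 (l): row=0 col=1 char='i'
After 5 (l): row=0 col=2 char='r'
After 6 (k): row=0 col=2 char='r'
After 7 (l): row=0 col=3 char='d'

Answer: bird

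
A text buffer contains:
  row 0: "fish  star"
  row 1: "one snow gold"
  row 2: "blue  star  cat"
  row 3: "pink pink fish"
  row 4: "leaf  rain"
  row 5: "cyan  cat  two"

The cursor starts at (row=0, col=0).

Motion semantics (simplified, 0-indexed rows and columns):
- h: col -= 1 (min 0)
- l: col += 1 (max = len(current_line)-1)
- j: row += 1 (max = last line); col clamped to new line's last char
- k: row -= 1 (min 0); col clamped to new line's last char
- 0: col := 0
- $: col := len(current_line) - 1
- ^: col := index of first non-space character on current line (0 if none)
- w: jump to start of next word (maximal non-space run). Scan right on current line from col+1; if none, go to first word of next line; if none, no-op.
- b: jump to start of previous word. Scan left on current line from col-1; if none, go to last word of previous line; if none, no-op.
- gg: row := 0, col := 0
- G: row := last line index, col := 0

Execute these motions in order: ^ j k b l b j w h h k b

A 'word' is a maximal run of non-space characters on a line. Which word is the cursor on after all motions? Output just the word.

Answer: fish

Derivation:
After 1 (^): row=0 col=0 char='f'
After 2 (j): row=1 col=0 char='o'
After 3 (k): row=0 col=0 char='f'
After 4 (b): row=0 col=0 char='f'
After 5 (l): row=0 col=1 char='i'
After 6 (b): row=0 col=0 char='f'
After 7 (j): row=1 col=0 char='o'
After 8 (w): row=1 col=4 char='s'
After 9 (h): row=1 col=3 char='_'
After 10 (h): row=1 col=2 char='e'
After 11 (k): row=0 col=2 char='s'
After 12 (b): row=0 col=0 char='f'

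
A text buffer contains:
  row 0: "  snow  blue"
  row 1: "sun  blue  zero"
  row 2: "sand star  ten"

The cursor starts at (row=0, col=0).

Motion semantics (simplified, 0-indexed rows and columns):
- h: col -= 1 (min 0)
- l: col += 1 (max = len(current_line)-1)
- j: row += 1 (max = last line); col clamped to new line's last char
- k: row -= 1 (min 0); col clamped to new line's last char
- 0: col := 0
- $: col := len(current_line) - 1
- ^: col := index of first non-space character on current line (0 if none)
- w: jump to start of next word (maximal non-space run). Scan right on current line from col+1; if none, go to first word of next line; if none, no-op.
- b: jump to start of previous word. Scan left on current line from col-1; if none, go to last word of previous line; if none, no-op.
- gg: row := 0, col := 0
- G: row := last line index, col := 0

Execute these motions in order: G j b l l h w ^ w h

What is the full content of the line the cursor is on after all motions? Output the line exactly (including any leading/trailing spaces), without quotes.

Answer: sand star  ten

Derivation:
After 1 (G): row=2 col=0 char='s'
After 2 (j): row=2 col=0 char='s'
After 3 (b): row=1 col=11 char='z'
After 4 (l): row=1 col=12 char='e'
After 5 (l): row=1 col=13 char='r'
After 6 (h): row=1 col=12 char='e'
After 7 (w): row=2 col=0 char='s'
After 8 (^): row=2 col=0 char='s'
After 9 (w): row=2 col=5 char='s'
After 10 (h): row=2 col=4 char='_'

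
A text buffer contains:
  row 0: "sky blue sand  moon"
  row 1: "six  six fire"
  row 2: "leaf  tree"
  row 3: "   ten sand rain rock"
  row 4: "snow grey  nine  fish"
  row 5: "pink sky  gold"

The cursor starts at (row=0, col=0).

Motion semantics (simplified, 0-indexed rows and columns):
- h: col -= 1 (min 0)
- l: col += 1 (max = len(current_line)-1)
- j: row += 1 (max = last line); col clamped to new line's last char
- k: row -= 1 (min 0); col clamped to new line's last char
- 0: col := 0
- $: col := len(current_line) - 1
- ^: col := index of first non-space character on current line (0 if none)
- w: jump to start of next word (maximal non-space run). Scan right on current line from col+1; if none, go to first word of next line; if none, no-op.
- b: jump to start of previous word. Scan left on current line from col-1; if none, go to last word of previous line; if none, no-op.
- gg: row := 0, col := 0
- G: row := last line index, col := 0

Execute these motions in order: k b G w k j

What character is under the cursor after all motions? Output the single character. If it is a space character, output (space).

After 1 (k): row=0 col=0 char='s'
After 2 (b): row=0 col=0 char='s'
After 3 (G): row=5 col=0 char='p'
After 4 (w): row=5 col=5 char='s'
After 5 (k): row=4 col=5 char='g'
After 6 (j): row=5 col=5 char='s'

Answer: s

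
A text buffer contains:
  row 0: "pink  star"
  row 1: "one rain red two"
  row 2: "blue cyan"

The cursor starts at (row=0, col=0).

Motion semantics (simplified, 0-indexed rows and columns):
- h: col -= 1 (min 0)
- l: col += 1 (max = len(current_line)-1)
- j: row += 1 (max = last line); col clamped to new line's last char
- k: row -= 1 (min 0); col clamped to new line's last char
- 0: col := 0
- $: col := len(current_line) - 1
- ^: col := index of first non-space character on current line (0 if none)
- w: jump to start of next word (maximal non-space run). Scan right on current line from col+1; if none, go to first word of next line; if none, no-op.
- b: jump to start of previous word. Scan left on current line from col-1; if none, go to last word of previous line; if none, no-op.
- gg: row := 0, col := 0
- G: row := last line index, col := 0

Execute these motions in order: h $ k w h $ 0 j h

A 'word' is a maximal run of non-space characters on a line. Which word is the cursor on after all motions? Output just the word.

Answer: blue

Derivation:
After 1 (h): row=0 col=0 char='p'
After 2 ($): row=0 col=9 char='r'
After 3 (k): row=0 col=9 char='r'
After 4 (w): row=1 col=0 char='o'
After 5 (h): row=1 col=0 char='o'
After 6 ($): row=1 col=15 char='o'
After 7 (0): row=1 col=0 char='o'
After 8 (j): row=2 col=0 char='b'
After 9 (h): row=2 col=0 char='b'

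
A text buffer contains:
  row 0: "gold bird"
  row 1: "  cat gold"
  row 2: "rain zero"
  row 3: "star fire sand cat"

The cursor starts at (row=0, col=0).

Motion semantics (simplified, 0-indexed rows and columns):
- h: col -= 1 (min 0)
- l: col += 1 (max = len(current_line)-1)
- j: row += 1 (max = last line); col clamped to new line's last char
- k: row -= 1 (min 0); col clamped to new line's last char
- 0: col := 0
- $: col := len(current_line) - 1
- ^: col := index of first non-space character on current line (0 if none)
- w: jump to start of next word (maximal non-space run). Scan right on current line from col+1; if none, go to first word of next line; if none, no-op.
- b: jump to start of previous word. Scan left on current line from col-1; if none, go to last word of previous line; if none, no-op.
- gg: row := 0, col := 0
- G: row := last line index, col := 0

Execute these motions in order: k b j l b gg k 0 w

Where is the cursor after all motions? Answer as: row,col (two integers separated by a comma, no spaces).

Answer: 0,5

Derivation:
After 1 (k): row=0 col=0 char='g'
After 2 (b): row=0 col=0 char='g'
After 3 (j): row=1 col=0 char='_'
After 4 (l): row=1 col=1 char='_'
After 5 (b): row=0 col=5 char='b'
After 6 (gg): row=0 col=0 char='g'
After 7 (k): row=0 col=0 char='g'
After 8 (0): row=0 col=0 char='g'
After 9 (w): row=0 col=5 char='b'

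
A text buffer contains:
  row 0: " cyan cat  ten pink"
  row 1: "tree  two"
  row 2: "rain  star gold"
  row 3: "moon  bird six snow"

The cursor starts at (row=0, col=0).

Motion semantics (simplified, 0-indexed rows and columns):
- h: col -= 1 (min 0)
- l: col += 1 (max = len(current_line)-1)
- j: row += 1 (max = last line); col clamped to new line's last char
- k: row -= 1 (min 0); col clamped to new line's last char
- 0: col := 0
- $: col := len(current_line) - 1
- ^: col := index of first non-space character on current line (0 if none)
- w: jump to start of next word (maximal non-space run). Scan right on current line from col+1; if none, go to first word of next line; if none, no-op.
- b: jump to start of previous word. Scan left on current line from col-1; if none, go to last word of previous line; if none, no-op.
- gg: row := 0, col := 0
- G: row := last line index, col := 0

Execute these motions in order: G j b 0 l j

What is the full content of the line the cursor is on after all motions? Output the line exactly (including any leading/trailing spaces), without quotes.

After 1 (G): row=3 col=0 char='m'
After 2 (j): row=3 col=0 char='m'
After 3 (b): row=2 col=11 char='g'
After 4 (0): row=2 col=0 char='r'
After 5 (l): row=2 col=1 char='a'
After 6 (j): row=3 col=1 char='o'

Answer: moon  bird six snow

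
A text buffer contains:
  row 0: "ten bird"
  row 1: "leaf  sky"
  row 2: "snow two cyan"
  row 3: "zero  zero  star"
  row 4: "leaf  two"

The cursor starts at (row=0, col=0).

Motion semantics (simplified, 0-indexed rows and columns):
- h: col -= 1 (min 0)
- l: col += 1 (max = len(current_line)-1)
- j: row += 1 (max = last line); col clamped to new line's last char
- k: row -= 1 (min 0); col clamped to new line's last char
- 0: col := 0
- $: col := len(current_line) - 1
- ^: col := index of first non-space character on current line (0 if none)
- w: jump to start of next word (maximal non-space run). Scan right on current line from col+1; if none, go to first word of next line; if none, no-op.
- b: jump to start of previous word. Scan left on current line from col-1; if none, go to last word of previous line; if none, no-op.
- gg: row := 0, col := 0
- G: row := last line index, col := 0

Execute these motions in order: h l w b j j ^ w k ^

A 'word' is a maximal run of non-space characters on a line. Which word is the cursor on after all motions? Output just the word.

Answer: leaf

Derivation:
After 1 (h): row=0 col=0 char='t'
After 2 (l): row=0 col=1 char='e'
After 3 (w): row=0 col=4 char='b'
After 4 (b): row=0 col=0 char='t'
After 5 (j): row=1 col=0 char='l'
After 6 (j): row=2 col=0 char='s'
After 7 (^): row=2 col=0 char='s'
After 8 (w): row=2 col=5 char='t'
After 9 (k): row=1 col=5 char='_'
After 10 (^): row=1 col=0 char='l'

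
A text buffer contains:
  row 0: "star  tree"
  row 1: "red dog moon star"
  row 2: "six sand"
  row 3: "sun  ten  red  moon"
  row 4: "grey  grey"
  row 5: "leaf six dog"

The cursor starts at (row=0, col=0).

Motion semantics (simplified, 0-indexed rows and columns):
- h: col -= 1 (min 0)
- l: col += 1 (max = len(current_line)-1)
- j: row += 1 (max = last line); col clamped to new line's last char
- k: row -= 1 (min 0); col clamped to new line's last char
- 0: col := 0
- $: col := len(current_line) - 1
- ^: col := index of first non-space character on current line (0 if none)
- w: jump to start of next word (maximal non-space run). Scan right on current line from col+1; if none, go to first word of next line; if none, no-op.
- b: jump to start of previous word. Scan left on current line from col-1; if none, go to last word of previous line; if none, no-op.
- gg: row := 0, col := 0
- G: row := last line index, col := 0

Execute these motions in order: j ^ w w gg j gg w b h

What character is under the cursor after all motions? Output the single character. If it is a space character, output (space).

After 1 (j): row=1 col=0 char='r'
After 2 (^): row=1 col=0 char='r'
After 3 (w): row=1 col=4 char='d'
After 4 (w): row=1 col=8 char='m'
After 5 (gg): row=0 col=0 char='s'
After 6 (j): row=1 col=0 char='r'
After 7 (gg): row=0 col=0 char='s'
After 8 (w): row=0 col=6 char='t'
After 9 (b): row=0 col=0 char='s'
After 10 (h): row=0 col=0 char='s'

Answer: s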